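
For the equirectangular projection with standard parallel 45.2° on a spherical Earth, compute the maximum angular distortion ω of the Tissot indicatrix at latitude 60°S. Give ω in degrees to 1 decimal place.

19.6°

In the equirectangular projection with standard parallel φ₀ = 45.2° (x = Rλ cos φ₀, y = Rφ), meridians are true-scale (h = 1) and the parallel scale is k = cos φ₀ / cos φ.
At 60°: h = 1.000, k = 1.409; principal scales a = 1.409, b = 1.000.
sin(ω/2) = (a − b)/(a + b) = 0.4093/2.409 = 0.1699, so ω = 2 arcsin(0.1699) ≈ 19.6°.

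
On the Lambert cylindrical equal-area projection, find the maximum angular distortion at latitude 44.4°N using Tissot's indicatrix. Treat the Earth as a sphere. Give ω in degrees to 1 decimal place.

The Lambert cylindrical equal-area projection is the cylindrical equal-area projection with its standard parallel at the equator (φ₀ = 0). For cylindrical equal-area with standard parallel φ₀, h = cos φ / cos φ₀ and k = cos φ₀ / cos φ, so h·k = 1.
At 44.4°: h = 0.7145, k = 1.400; principal scales a = 1.400, b = 0.7145.
sin(ω/2) = (a − b)/(a + b) = 0.6852/2.114 = 0.3241, so ω = 2 arcsin(0.3241) ≈ 37.8°.

37.8°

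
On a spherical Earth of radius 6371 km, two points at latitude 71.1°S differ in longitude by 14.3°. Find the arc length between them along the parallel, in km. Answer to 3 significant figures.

Arc length along a parallel = R cos φ · Δλ (with Δλ in radians).
= 6371 × cos 71.1° × (14.3° × π/180) = 6371 × 0.3239 × 0.2496 ≈ 515 km.

515 km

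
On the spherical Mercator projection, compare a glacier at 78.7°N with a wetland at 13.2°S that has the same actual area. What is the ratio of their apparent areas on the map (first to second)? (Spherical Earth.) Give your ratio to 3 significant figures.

24.7

On Mercator, area is exaggerated by sec²φ = 1/cos²φ.
At 78.7°: sec²(78.7°) = 1/0.1959² = 26.05.
At 13.2°: sec²(13.2°) = 1/0.9736² = 1.055.
Ratio = 26.05/1.055 = cos²(13.2°)/cos²(78.7°) ≈ 24.7.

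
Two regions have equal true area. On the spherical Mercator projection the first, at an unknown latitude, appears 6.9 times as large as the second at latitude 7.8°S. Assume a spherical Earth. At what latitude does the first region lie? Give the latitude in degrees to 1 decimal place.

For equal true areas on Mercator, apparent areas scale as sec²φ, so the ratio is cos²φ₂ / cos²φ₁.
cos²φ₂ / cos²φ₁ = 6.9  ⇒  cos φ₁ = cos 7.8° / √6.9 = 0.9907/2.627 = 0.3772.
φ₁ = arccos(0.3772) ≈ 67.8°.

67.8°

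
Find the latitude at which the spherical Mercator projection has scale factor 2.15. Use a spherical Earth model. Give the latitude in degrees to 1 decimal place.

Mercator scale is k = sec φ = 1/cos φ.
1/cos φ = 2.15  ⇒  cos φ = 0.4651  ⇒  φ = arccos(0.4651) ≈ 62.3°.

62.3°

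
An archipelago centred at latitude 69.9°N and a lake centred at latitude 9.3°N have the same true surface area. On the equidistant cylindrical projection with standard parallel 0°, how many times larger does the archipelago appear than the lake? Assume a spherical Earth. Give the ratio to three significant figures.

2.87

Plate carrée maps x = Rλ, y = Rφ. The meridian scale is h = 1 and the parallel scale is k = 1/cos φ = sec φ.
Areal scale at 69.9°: h·k = 1.000 × 2.910 = 2.910.
Areal scale at 9.3°: h·k = 1.000 × 1.013 = 1.013.
Ratio = 2.910/1.013 ≈ 2.87.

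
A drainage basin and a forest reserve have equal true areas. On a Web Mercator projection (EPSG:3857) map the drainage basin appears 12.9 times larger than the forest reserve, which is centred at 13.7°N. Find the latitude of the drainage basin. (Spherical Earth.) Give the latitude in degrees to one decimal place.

Mercator areal scale is sec²φ, so apparent-area ratio = sec²φ₁ / sec²φ₂ = cos²φ₂ / cos²φ₁.
cos²φ₂ / cos²φ₁ = 12.9  ⇒  cos φ₁ = cos 13.7° / √12.9 = 0.9715/3.592 = 0.2705.
φ₁ = arccos(0.2705) ≈ 74.3°.

74.3°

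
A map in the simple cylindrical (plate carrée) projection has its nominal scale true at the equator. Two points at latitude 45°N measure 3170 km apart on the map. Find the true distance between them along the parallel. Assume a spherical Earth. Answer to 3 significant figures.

Plate carrée maps x = Rλ, y = Rφ. The meridian scale is h = 1 and the parallel scale is k = 1/cos φ = sec φ.
Along the parallel at 45°, map distances are exaggerated by k = sec 45° = 1.414.
True distance = 3170 / 1.414 = 3170 × cos 45° ≈ 2240 km.

2240 km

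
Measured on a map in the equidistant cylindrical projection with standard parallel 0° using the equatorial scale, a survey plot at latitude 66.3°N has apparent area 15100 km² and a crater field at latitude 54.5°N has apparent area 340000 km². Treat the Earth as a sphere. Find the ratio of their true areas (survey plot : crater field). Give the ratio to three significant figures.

On the plate carrée, areal scale = h·k = 1 × sec φ, so true area = apparent × cos φ.
True area of survey plot: 15100 × cos(66.3°) = 15100 × 0.4019 = 6069 km².
True area of crater field: 340000 × cos(54.5°) = 340000 × 0.5807 = 197400 km².
Ratio = 6069 / 197400 ≈ 0.0307.

0.0307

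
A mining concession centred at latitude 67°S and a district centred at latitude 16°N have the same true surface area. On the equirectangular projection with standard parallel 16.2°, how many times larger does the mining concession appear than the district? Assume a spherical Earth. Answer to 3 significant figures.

The equidistant cylindrical projection with φ₀ = 16.2° has h = 1 (meridians true) and k = cos φ₀ / cos φ along parallels.
Areal scale at 67°: h·k = 1.000 × 2.458 = 2.458.
Areal scale at 16°: h·k = 1.000 × 0.9990 = 0.9990.
Ratio = 2.458/0.9990 ≈ 2.46.

2.46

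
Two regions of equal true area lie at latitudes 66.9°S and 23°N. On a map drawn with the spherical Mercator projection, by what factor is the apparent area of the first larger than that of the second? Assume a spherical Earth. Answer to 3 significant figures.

Mercator areal scale is sec²φ.
At 66.9°: sec²(66.9°) = 1/0.3923² = 6.497.
At 23°: sec²(23°) = 1/0.9205² = 1.180.
Ratio = 6.497/1.180 = cos²(23°)/cos²(66.9°) ≈ 5.50.

5.50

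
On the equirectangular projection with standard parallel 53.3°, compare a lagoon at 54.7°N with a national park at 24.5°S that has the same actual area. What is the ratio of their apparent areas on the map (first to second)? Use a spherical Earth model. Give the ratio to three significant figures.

With standard parallel φ₀ = 53.3°, the equirectangular projection gives x = Rλ cos φ₀, y = Rφ, so h = 1 and k = cos 53.3° / cos φ.
Areal scale at 54.7°: h·k = 1.000 × 1.034 = 1.034.
Areal scale at 24.5°: h·k = 1.000 × 0.6568 = 0.6568.
Ratio = 1.034/0.6568 ≈ 1.57.

1.57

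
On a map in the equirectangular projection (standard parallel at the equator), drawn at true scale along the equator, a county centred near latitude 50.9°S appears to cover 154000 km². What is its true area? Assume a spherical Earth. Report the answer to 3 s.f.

For the equirectangular projection with φ₀ = 0 (plate carrée), h = 1 along meridians and k = sec φ along parallels.
Areal scale = h·k = 1 × sec φ; at 50.9°, h = 1.000, k = 1.586, so h·k = 1.586.
True area = apparent / (areal scale) = 154000 / 1.586 ≈ 97100 km².

97100 km²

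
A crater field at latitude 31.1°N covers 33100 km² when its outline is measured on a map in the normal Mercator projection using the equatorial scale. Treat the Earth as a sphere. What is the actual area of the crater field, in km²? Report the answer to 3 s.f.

The Mercator projection is conformal; its linear scale factor is the same in every direction and equals sec φ = 1/cos φ.
Areal scale = k² = sec²φ = 1/cos²(31.1°) = 1/0.8563² = 1.364.
True area = apparent / (areal scale) = 33100 / 1.364 ≈ 24300 km².

24300 km²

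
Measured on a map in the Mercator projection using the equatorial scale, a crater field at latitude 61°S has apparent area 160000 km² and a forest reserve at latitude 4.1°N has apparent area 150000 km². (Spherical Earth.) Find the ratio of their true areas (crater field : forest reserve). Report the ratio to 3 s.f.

On Mercator the areal scale is sec²φ, so true area = apparent × cos²φ.
True area of crater field: 160000 × cos²(61°) = 160000 × 0.2350 = 37610 km².
True area of forest reserve: 150000 × cos²(4.1°) = 150000 × 0.9949 = 149200 km².
Ratio = 37610 / 149200 ≈ 0.252.

0.252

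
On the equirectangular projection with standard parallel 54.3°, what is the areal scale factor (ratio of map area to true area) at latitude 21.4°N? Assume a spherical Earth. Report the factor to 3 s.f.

0.627

In the equirectangular projection with standard parallel φ₀ = 54.3° (x = Rλ cos φ₀, y = Rφ), meridians are true-scale (h = 1) and the parallel scale is k = cos φ₀ / cos φ.
Areal scale = h·k = 1 × cos φ₀ / cos φ; at 21.4°, h = 1.000, k = 0.6268, so h·k = 0.6268.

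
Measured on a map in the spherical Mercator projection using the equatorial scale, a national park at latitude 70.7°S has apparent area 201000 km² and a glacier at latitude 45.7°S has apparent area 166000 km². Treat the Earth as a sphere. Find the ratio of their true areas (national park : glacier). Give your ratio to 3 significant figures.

Mercator's areal exaggeration is sec²φ; hence true area = (apparent area) · cos²φ.
True area of national park: 201000 × cos²(70.7°) = 201000 × 0.1092 = 21960 km².
True area of glacier: 166000 × cos²(45.7°) = 166000 × 0.4878 = 80970 km².
Ratio = 21960 / 80970 ≈ 0.271.

0.271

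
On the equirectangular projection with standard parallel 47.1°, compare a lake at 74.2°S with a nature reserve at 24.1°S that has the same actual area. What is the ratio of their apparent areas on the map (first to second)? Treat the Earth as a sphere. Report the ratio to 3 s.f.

The equidistant cylindrical projection with φ₀ = 47.1° has h = 1 (meridians true) and k = cos φ₀ / cos φ along parallels.
Areal scale at 74.2°: h·k = 1.000 × 2.500 = 2.500.
Areal scale at 24.1°: h·k = 1.000 × 0.7457 = 0.7457.
Ratio = 2.500/0.7457 ≈ 3.35.

3.35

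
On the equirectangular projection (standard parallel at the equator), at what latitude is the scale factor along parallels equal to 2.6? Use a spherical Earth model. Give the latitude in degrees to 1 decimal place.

Plate carrée: h = 1, k = sec φ along parallels.
sec φ = 2.6  ⇒  cos φ = 0.3846  ⇒  φ ≈ 67.4°.

67.4°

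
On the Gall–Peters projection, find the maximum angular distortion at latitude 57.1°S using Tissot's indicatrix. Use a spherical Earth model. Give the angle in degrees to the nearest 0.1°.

29.9°

The Gall–Peters projection is cylindrical equal-area with φ₀ = 45°. Cylindrical equal-area (φ₀ = 45°): h = cos φ / cos 45° along meridians, k = cos 45° / cos φ along parallels; h·k = 1.
At 57.1°: h = 0.7682, k = 1.302; principal scales a = 1.302, b = 0.7682.
sin(ω/2) = (a − b)/(a + b) = 0.5336/2.070 = 0.2578, so ω = 2 arcsin(0.2578) ≈ 29.9°.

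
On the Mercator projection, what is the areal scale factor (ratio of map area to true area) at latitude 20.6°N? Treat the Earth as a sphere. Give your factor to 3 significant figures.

For Mercator, h = k = sec φ (a conformal cylindrical projection has a single point scale, 1/cos φ).
Areal scale = k² = sec²φ = 1/cos²(20.6°) = 1/0.9361² = 1.141.

1.14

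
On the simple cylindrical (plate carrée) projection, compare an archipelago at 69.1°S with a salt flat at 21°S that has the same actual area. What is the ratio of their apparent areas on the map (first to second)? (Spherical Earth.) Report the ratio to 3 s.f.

Plate carrée maps x = Rλ, y = Rφ. The meridian scale is h = 1 and the parallel scale is k = 1/cos φ = sec φ.
Areal scale at 69.1°: h·k = 1.000 × 2.803 = 2.803.
Areal scale at 21°: h·k = 1.000 × 1.071 = 1.071.
Ratio = 2.803/1.071 ≈ 2.62.

2.62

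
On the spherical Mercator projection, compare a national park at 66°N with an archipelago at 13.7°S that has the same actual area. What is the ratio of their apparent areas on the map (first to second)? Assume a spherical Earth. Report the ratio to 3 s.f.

5.71

Mercator areal scale is sec²φ.
At 66°: sec²(66°) = 1/0.4067² = 6.045.
At 13.7°: sec²(13.7°) = 1/0.9715² = 1.059.
Ratio = 6.045/1.059 = cos²(13.7°)/cos²(66°) ≈ 5.71.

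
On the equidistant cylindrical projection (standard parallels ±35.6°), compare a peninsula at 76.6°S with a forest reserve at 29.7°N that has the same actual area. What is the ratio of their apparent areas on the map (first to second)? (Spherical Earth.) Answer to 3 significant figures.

In the equirectangular projection with standard parallel φ₀ = 35.6° (x = Rλ cos φ₀, y = Rφ), meridians are true-scale (h = 1) and the parallel scale is k = cos φ₀ / cos φ.
Areal scale at 76.6°: h·k = 1.000 × 3.509 = 3.509.
Areal scale at 29.7°: h·k = 1.000 × 0.9361 = 0.9361.
Ratio = 3.509/0.9361 ≈ 3.75.

3.75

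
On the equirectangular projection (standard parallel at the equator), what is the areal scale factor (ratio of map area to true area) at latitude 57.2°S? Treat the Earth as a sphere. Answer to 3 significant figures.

1.85

For the equirectangular projection with φ₀ = 0 (plate carrée), h = 1 along meridians and k = sec φ along parallels.
Areal scale = h·k = 1 × sec φ; at 57.2°, h = 1.000, k = 1.846, so h·k = 1.846.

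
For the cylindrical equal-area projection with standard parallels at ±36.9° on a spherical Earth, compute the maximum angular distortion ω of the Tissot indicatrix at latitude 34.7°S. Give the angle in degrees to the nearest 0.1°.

For cylindrical equal-area with standard parallel φ₀, h = cos φ / cos φ₀ and k = cos φ₀ / cos φ, so h·k = 1.
At 34.7°: h = 1.028, k = 0.9727; principal scales a = 1.028, b = 0.9727.
sin(ω/2) = (a − b)/(a + b) = 0.05540/2.001 = 0.02769, so ω = 2 arcsin(0.02769) ≈ 3.2°.

3.2°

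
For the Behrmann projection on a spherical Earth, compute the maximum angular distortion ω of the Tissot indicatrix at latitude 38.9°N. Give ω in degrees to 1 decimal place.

12.2°

The Behrmann projection is cylindrical equal-area with φ₀ = 30°. Cylindrical equal-area (φ₀ = 30°): h = cos φ / cos 30° along meridians, k = cos 30° / cos φ along parallels; h·k = 1.
At 38.9°: h = 0.8986, k = 1.113; principal scales a = 1.113, b = 0.8986.
sin(ω/2) = (a − b)/(a + b) = 0.2142/2.011 = 0.1065, so ω = 2 arcsin(0.1065) ≈ 12.2°.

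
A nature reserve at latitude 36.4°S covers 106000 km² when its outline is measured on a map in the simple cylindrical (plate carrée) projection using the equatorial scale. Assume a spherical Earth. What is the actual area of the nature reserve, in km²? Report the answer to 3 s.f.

85300 km²

Plate carrée maps x = Rλ, y = Rφ. The meridian scale is h = 1 and the parallel scale is k = 1/cos φ = sec φ.
Areal scale = h·k = 1 × sec φ; at 36.4°, h = 1.000, k = 1.242, so h·k = 1.242.
True area = apparent / (areal scale) = 106000 / 1.242 ≈ 85300 km².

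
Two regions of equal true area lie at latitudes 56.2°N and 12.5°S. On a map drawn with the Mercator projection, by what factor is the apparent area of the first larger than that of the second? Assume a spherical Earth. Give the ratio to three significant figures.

Mercator is conformal with k = sec φ, so areal scale = k² = sec²φ.
At 56.2°: sec²(56.2°) = 1/0.5563² = 3.231.
At 12.5°: sec²(12.5°) = 1/0.9763² = 1.049.
Ratio = 3.231/1.049 = cos²(12.5°)/cos²(56.2°) ≈ 3.08.

3.08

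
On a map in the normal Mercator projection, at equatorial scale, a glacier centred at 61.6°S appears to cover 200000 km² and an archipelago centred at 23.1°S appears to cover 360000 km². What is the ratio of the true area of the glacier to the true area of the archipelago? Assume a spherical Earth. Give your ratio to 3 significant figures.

0.149

Since Mercator area scale is 1/cos²φ, the true area equals the apparent area multiplied by cos²φ.
True area of glacier: 200000 × cos²(61.6°) = 200000 × 0.2262 = 45240 km².
True area of archipelago: 360000 × cos²(23.1°) = 360000 × 0.8461 = 304600 km².
Ratio = 45240 / 304600 ≈ 0.149.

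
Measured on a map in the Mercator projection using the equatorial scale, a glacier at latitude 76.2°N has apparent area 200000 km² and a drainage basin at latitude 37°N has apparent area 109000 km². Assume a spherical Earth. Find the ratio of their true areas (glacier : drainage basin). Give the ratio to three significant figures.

Since Mercator area scale is 1/cos²φ, the true area equals the apparent area multiplied by cos²φ.
True area of glacier: 200000 × cos²(76.2°) = 200000 × 0.05690 = 11380 km².
True area of drainage basin: 109000 × cos²(37°) = 109000 × 0.6378 = 69520 km².
Ratio = 11380 / 69520 ≈ 0.164.

0.164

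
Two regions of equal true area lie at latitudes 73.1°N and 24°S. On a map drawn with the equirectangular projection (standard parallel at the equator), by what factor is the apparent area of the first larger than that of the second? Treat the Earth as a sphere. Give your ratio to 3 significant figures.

3.14

For the equirectangular projection with φ₀ = 0 (plate carrée), h = 1 along meridians and k = sec φ along parallels.
Areal scale at 73.1°: h·k = 1.000 × 3.440 = 3.440.
Areal scale at 24°: h·k = 1.000 × 1.095 = 1.095.
Ratio = 3.440/1.095 ≈ 3.14.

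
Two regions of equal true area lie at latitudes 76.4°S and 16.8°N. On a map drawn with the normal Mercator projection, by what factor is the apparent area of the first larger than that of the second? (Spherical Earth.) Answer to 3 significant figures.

16.6

Mercator areal scale is sec²φ.
At 76.4°: sec²(76.4°) = 1/0.2351² = 18.09.
At 16.8°: sec²(16.8°) = 1/0.9573² = 1.091.
Ratio = 18.09/1.091 = cos²(16.8°)/cos²(76.4°) ≈ 16.6.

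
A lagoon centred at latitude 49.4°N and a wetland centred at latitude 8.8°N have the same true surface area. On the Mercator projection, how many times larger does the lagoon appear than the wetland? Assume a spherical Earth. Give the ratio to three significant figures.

2.31

On Mercator, area is exaggerated by sec²φ = 1/cos²φ.
At 49.4°: sec²(49.4°) = 1/0.6508² = 2.361.
At 8.8°: sec²(8.8°) = 1/0.9882² = 1.024.
Ratio = 2.361/1.024 = cos²(8.8°)/cos²(49.4°) ≈ 2.31.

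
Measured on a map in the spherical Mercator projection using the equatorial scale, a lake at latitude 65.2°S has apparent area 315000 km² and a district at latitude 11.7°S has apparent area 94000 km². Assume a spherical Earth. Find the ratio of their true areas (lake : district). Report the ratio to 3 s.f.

Since Mercator area scale is 1/cos²φ, the true area equals the apparent area multiplied by cos²φ.
True area of lake: 315000 × cos²(65.2°) = 315000 × 0.1759 = 55420 km².
True area of district: 94000 × cos²(11.7°) = 94000 × 0.9589 = 90130 km².
Ratio = 55420 / 90130 ≈ 0.615.

0.615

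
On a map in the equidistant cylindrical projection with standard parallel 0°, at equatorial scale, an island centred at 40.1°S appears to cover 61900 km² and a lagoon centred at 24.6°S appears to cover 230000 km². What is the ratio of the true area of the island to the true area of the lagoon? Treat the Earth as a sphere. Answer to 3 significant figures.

0.226

Plate carrée has h = 1 and k = sec φ, giving areal scale sec φ; true area = (apparent area) · cos φ.
True area of island: 61900 × cos(40.1°) = 61900 × 0.7649 = 47350 km².
True area of lagoon: 230000 × cos(24.6°) = 230000 × 0.9092 = 209100 km².
Ratio = 47350 / 209100 ≈ 0.226.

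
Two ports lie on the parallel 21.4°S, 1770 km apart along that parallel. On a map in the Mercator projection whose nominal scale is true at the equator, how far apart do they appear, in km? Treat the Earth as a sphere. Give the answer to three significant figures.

Mercator is conformal, so the point scale is isotropic: h = k = sec φ = 1/cos φ.
Along the parallel, k = sec 21.4° = 1/0.9311 = 1.074.
Map distance = 1770 × 1.074 ≈ 1900 km.

1900 km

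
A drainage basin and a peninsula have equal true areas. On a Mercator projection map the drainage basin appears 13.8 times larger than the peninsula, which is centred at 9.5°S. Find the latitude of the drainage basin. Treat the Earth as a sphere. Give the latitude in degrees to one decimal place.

74.6°

For equal true areas on Mercator, apparent areas scale as sec²φ, so the ratio is cos²φ₂ / cos²φ₁.
cos²φ₂ / cos²φ₁ = 13.8  ⇒  cos φ₁ = cos 9.5° / √13.8 = 0.9863/3.715 = 0.2655.
φ₁ = arccos(0.2655) ≈ 74.6°.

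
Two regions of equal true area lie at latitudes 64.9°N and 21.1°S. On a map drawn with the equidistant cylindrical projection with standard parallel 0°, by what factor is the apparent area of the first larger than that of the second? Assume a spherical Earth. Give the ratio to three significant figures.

2.20

In the plate carrée (x = Rλ, y = Rφ), meridians are true-scale (h = 1) and parallels are stretched by k = sec φ.
Areal scale at 64.9°: h·k = 1.000 × 2.357 = 2.357.
Areal scale at 21.1°: h·k = 1.000 × 1.072 = 1.072.
Ratio = 2.357/1.072 ≈ 2.20.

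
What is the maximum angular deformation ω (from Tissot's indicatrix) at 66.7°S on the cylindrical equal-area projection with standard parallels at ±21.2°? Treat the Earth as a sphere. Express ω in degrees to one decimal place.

A cylindrical equal-area projection with standard parallel φ₀ has meridian scale h = cos φ / cos φ₀ and parallel scale k = cos φ₀ / cos φ (so areas are preserved, h·k = 1).
At 66.7°: h = 0.4243, k = 2.357; principal scales a = 2.357, b = 0.4243.
sin(ω/2) = (a − b)/(a + b) = 1.933/2.781 = 0.6949, so ω = 2 arcsin(0.6949) ≈ 88.0°.

88.0°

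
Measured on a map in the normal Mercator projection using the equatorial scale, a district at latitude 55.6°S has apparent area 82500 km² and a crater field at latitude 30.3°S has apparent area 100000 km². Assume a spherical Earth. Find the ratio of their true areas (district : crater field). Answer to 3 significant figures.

0.353

Mercator's areal exaggeration is sec²φ; hence true area = (apparent area) · cos²φ.
True area of district: 82500 × cos²(55.6°) = 82500 × 0.3192 = 26330 km².
True area of crater field: 100000 × cos²(30.3°) = 100000 × 0.7455 = 74550 km².
Ratio = 26330 / 74550 ≈ 0.353.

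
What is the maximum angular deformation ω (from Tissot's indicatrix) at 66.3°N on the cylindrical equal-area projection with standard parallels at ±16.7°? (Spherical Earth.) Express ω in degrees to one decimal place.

88.9°

A cylindrical equal-area projection with standard parallel φ₀ has meridian scale h = cos φ / cos φ₀ and parallel scale k = cos φ₀ / cos φ (so areas are preserved, h·k = 1).
At 66.3°: h = 0.4196, k = 2.383; principal scales a = 2.383, b = 0.4196.
sin(ω/2) = (a − b)/(a + b) = 1.963/2.803 = 0.7005, so ω = 2 arcsin(0.7005) ≈ 88.9°.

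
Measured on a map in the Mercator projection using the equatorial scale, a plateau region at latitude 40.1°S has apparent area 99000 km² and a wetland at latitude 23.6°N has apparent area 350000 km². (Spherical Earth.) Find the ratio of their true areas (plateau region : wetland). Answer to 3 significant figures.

0.197

Since Mercator area scale is 1/cos²φ, the true area equals the apparent area multiplied by cos²φ.
True area of plateau region: 99000 × cos²(40.1°) = 99000 × 0.5851 = 57930 km².
True area of wetland: 350000 × cos²(23.6°) = 350000 × 0.8397 = 293900 km².
Ratio = 57930 / 293900 ≈ 0.197.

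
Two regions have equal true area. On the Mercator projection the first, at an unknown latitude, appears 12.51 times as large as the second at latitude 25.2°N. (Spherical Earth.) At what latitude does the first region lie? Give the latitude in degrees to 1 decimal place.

On Mercator, (apparent₁)/(apparent₂) = sec²φ₁ / sec²φ₂ when true areas are equal.
cos²φ₂ / cos²φ₁ = 12.51  ⇒  cos φ₁ = cos 25.2° / √12.51 = 0.9048/3.537 = 0.2558.
φ₁ = arccos(0.2558) ≈ 75.2°.

75.2°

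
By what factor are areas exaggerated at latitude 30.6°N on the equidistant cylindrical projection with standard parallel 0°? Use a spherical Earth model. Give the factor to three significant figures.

In the plate carrée (x = Rλ, y = Rφ), meridians are true-scale (h = 1) and parallels are stretched by k = sec φ.
Areal scale = h·k = 1 × sec φ; at 30.6°, h = 1.000, k = 1.162, so h·k = 1.162.

1.16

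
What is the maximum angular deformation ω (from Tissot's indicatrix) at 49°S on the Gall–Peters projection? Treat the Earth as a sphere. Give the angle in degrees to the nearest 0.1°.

Gall–Peters is a cylindrical equal-area projection with standard parallels at ±45°. A cylindrical equal-area projection with standard parallel φ₀ has meridian scale h = cos φ / cos φ₀ and parallel scale k = cos φ₀ / cos φ (so areas are preserved, h·k = 1).
At 49°: h = 0.9278, k = 1.078; principal scales a = 1.078, b = 0.9278.
sin(ω/2) = (a − b)/(a + b) = 0.1500/2.006 = 0.07479, so ω = 2 arcsin(0.07479) ≈ 8.6°.

8.6°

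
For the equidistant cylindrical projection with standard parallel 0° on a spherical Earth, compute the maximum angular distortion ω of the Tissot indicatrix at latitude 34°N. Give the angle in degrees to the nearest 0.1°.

In the plate carrée (x = Rλ, y = Rφ), meridians are true-scale (h = 1) and parallels are stretched by k = sec φ.
At 34°: h = 1.000, k = 1.206; principal scales a = 1.206, b = 1.000.
sin(ω/2) = (a − b)/(a + b) = 0.2062/2.206 = 0.09347, so ω = 2 arcsin(0.09347) ≈ 10.7°.

10.7°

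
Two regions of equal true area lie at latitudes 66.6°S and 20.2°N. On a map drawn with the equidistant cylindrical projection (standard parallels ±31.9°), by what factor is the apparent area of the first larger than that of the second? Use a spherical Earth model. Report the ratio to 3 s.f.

2.36

In the equirectangular projection with standard parallel φ₀ = 31.9° (x = Rλ cos φ₀, y = Rφ), meridians are true-scale (h = 1) and the parallel scale is k = cos φ₀ / cos φ.
Areal scale at 66.6°: h·k = 1.000 × 2.138 = 2.138.
Areal scale at 20.2°: h·k = 1.000 × 0.9046 = 0.9046.
Ratio = 2.138/0.9046 ≈ 2.36.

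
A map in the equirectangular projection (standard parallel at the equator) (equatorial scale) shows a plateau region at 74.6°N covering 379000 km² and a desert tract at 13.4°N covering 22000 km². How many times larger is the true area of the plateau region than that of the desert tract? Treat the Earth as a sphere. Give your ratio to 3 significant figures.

Plate carrée has h = 1 and k = sec φ, giving areal scale sec φ; true area = (apparent area) · cos φ.
True area of plateau region: 379000 × cos(74.6°) = 379000 × 0.2656 = 100600 km².
True area of desert tract: 22000 × cos(13.4°) = 22000 × 0.9728 = 21400 km².
Ratio = 100600 / 21400 ≈ 4.70.

4.70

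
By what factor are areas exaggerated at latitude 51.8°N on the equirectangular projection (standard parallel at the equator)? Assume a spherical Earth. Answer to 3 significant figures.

1.62

In the plate carrée (x = Rλ, y = Rφ), meridians are true-scale (h = 1) and parallels are stretched by k = sec φ.
Areal scale = h·k = 1 × sec φ; at 51.8°, h = 1.000, k = 1.617, so h·k = 1.617.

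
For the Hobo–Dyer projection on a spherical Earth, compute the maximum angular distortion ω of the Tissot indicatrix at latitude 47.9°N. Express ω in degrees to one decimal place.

19.2°

Hobo–Dyer is a cylindrical equal-area projection with standard parallels at ±37.5°. Cylindrical equal-area (φ₀ = 37.5°): h = cos φ / cos 37.5° along meridians, k = cos 37.5° / cos φ along parallels; h·k = 1.
At 47.9°: h = 0.8451, k = 1.183; principal scales a = 1.183, b = 0.8451.
sin(ω/2) = (a − b)/(a + b) = 0.3383/2.028 = 0.1668, so ω = 2 arcsin(0.1668) ≈ 19.2°.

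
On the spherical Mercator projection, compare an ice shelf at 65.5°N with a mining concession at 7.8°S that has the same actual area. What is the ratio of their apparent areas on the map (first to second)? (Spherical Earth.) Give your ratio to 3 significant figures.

On Mercator, area is exaggerated by sec²φ = 1/cos²φ.
At 65.5°: sec²(65.5°) = 1/0.4147² = 5.815.
At 7.8°: sec²(7.8°) = 1/0.9907² = 1.019.
Ratio = 5.815/1.019 = cos²(7.8°)/cos²(65.5°) ≈ 5.71.

5.71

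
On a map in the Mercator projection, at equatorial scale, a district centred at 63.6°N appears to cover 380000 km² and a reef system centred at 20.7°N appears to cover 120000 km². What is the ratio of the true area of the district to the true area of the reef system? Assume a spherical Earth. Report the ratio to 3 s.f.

Mercator's areal exaggeration is sec²φ; hence true area = (apparent area) · cos²φ.
True area of district: 380000 × cos²(63.6°) = 380000 × 0.1977 = 75130 km².
True area of reef system: 120000 × cos²(20.7°) = 120000 × 0.8751 = 105000 km².
Ratio = 75130 / 105000 ≈ 0.715.

0.715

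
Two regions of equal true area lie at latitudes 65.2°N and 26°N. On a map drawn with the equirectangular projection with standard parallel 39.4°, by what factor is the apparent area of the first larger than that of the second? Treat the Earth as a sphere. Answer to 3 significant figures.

2.14

In the equirectangular projection with standard parallel φ₀ = 39.4° (x = Rλ cos φ₀, y = Rφ), meridians are true-scale (h = 1) and the parallel scale is k = cos φ₀ / cos φ.
Areal scale at 65.2°: h·k = 1.000 × 1.842 = 1.842.
Areal scale at 26°: h·k = 1.000 × 0.8597 = 0.8597.
Ratio = 1.842/0.8597 ≈ 2.14.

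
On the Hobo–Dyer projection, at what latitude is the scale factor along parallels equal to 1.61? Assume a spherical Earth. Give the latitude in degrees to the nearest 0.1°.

The Hobo–Dyer projection is cylindrical equal-area with φ₀ = 37.5°. For cylindrical equal-area with standard parallel φ₀, h = cos φ / cos φ₀ and k = cos φ₀ / cos φ, so h·k = 1.
k = cos φ₀ / cos φ = 1.61  ⇒  cos φ = cos 37.5° / 1.61 = 0.4928.
φ = arccos(0.4928) ≈ 60.5°.

60.5°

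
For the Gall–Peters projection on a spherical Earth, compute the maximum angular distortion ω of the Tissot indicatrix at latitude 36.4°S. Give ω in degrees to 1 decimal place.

The Gall–Peters projection is cylindrical equal-area with φ₀ = 45°. Cylindrical equal-area (φ₀ = 45°): h = cos φ / cos 45° along meridians, k = cos 45° / cos φ along parallels; h·k = 1.
At 36.4°: h = 1.138, k = 0.8785; principal scales a = 1.138, b = 0.8785.
sin(ω/2) = (a − b)/(a + b) = 0.2598/2.017 = 0.1288, so ω = 2 arcsin(0.1288) ≈ 14.8°.

14.8°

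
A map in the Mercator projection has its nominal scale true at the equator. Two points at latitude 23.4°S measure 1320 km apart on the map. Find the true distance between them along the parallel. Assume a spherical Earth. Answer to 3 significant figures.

1210 km

The Mercator projection is conformal; its linear scale factor is the same in every direction and equals sec φ = 1/cos φ.
Along the parallel at 23.4°, map distances are exaggerated by k = sec 23.4° = 1.090.
True distance = 1320 / 1.090 = 1320 × cos 23.4° ≈ 1210 km.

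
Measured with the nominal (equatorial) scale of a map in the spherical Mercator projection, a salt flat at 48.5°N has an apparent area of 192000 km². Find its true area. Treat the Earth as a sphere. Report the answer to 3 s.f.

For Mercator, h = k = sec φ (a conformal cylindrical projection has a single point scale, 1/cos φ).
Areal scale = k² = sec²φ = 1/cos²(48.5°) = 1/0.6626² = 2.278.
True area = apparent / (areal scale) = 192000 / 2.278 ≈ 84300 km².

84300 km²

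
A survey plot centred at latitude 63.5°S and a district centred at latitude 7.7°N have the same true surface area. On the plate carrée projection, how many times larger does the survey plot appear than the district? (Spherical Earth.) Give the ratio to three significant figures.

2.22

Plate carrée maps x = Rλ, y = Rφ. The meridian scale is h = 1 and the parallel scale is k = 1/cos φ = sec φ.
Areal scale at 63.5°: h·k = 1.000 × 2.241 = 2.241.
Areal scale at 7.7°: h·k = 1.000 × 1.009 = 1.009.
Ratio = 2.241/1.009 ≈ 2.22.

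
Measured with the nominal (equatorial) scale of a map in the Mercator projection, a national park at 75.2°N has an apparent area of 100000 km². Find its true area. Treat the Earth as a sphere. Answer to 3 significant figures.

6530 km²

For Mercator, h = k = sec φ (a conformal cylindrical projection has a single point scale, 1/cos φ).
Areal scale = k² = sec²φ = 1/cos²(75.2°) = 1/0.2554² = 15.33.
True area = apparent / (areal scale) = 100000 / 15.33 ≈ 6530 km².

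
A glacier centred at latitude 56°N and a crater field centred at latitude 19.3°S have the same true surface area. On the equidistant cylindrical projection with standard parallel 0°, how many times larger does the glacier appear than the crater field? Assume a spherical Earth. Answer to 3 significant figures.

1.69

For the equirectangular projection with φ₀ = 0 (plate carrée), h = 1 along meridians and k = sec φ along parallels.
Areal scale at 56°: h·k = 1.000 × 1.788 = 1.788.
Areal scale at 19.3°: h·k = 1.000 × 1.060 = 1.060.
Ratio = 1.788/1.060 ≈ 1.69.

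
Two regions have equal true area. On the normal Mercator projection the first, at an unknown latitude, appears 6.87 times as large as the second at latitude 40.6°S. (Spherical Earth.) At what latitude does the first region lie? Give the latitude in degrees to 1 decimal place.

73.2°

On Mercator, (apparent₁)/(apparent₂) = sec²φ₁ / sec²φ₂ when true areas are equal.
cos²φ₂ / cos²φ₁ = 6.87  ⇒  cos φ₁ = cos 40.6° / √6.87 = 0.7593/2.621 = 0.2897.
φ₁ = arccos(0.2897) ≈ 73.2°.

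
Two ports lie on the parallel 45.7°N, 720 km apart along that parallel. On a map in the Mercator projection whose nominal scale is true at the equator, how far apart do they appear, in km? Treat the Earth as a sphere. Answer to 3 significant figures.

For Mercator, h = k = sec φ (a conformal cylindrical projection has a single point scale, 1/cos φ).
Along the parallel, k = sec 45.7° = 1/0.6984 = 1.432.
Map distance = 720 × 1.432 ≈ 1030 km.

1030 km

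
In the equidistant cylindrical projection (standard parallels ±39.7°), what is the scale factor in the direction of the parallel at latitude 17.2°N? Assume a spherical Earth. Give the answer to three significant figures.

0.805

The equidistant cylindrical projection with φ₀ = 39.7° has h = 1 (meridians true) and k = cos φ₀ / cos φ along parallels.
k = cos 39.7° / cos 17.2° = 0.7694/0.9553 = 0.8054.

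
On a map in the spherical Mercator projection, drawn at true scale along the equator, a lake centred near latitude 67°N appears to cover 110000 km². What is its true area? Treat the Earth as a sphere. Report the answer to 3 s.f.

The Mercator projection is conformal; its linear scale factor is the same in every direction and equals sec φ = 1/cos φ.
Areal scale = k² = sec²φ = 1/cos²(67°) = 1/0.3907² = 6.550.
True area = apparent / (areal scale) = 110000 / 6.550 ≈ 16800 km².

16800 km²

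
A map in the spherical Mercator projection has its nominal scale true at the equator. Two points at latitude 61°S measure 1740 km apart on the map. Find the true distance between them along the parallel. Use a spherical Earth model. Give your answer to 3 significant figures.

844 km

The Mercator projection is conformal; its linear scale factor is the same in every direction and equals sec φ = 1/cos φ.
Along the parallel at 61°, map distances are exaggerated by k = sec 61° = 2.063.
True distance = 1740 / 2.063 = 1740 × cos 61° ≈ 844 km.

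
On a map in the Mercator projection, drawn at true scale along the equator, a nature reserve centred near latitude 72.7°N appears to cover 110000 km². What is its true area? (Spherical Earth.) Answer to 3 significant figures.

The Mercator projection is conformal; its linear scale factor is the same in every direction and equals sec φ = 1/cos φ.
Areal scale = k² = sec²φ = 1/cos²(72.7°) = 1/0.2974² = 11.31.
True area = apparent / (areal scale) = 110000 / 11.31 ≈ 9730 km².

9730 km²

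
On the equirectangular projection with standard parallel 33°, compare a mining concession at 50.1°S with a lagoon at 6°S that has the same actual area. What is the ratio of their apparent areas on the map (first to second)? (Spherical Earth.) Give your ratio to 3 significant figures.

1.55

In the equirectangular projection with standard parallel φ₀ = 33° (x = Rλ cos φ₀, y = Rφ), meridians are true-scale (h = 1) and the parallel scale is k = cos φ₀ / cos φ.
Areal scale at 50.1°: h·k = 1.000 × 1.307 = 1.307.
Areal scale at 6°: h·k = 1.000 × 0.8433 = 0.8433.
Ratio = 1.307/0.8433 ≈ 1.55.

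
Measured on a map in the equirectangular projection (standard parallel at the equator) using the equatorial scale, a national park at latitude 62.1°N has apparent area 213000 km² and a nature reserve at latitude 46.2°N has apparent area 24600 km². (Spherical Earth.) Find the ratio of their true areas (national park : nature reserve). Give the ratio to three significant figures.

5.85

On the plate carrée, areal scale = h·k = 1 × sec φ, so true area = apparent × cos φ.
True area of national park: 213000 × cos(62.1°) = 213000 × 0.4679 = 99670 km².
True area of nature reserve: 24600 × cos(46.2°) = 24600 × 0.6921 = 17030 km².
Ratio = 99670 / 17030 ≈ 5.85.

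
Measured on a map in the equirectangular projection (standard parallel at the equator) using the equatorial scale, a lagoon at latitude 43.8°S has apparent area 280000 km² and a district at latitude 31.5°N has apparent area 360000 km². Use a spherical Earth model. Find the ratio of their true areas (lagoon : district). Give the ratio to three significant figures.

0.658

Plate carrée has h = 1 and k = sec φ, giving areal scale sec φ; true area = (apparent area) · cos φ.
True area of lagoon: 280000 × cos(43.8°) = 280000 × 0.7218 = 202100 km².
True area of district: 360000 × cos(31.5°) = 360000 × 0.8526 = 307000 km².
Ratio = 202100 / 307000 ≈ 0.658.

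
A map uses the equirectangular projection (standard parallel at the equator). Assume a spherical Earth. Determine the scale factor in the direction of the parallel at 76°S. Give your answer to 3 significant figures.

In the plate carrée (x = Rλ, y = Rφ), meridians are true-scale (h = 1) and parallels are stretched by k = sec φ.
k = 1/cos 76° = 1/0.2419 = 4.134.

4.13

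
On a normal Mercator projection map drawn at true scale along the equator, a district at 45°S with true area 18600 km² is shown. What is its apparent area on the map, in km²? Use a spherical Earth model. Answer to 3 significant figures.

37200 km²

For Mercator, h = k = sec φ (a conformal cylindrical projection has a single point scale, 1/cos φ).
Areal scale = k² = sec²φ = 1/cos²(45°) = 1/0.7071² = 2.000.
Apparent area = 18600 × 2.000 ≈ 37200 km².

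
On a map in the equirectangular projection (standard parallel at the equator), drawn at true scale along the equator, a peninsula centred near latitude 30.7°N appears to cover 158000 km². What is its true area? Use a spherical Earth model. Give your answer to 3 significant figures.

136000 km²

For the equirectangular projection with φ₀ = 0 (plate carrée), h = 1 along meridians and k = sec φ along parallels.
Areal scale = h·k = 1 × sec φ; at 30.7°, h = 1.000, k = 1.163, so h·k = 1.163.
True area = apparent / (areal scale) = 158000 / 1.163 ≈ 136000 km².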